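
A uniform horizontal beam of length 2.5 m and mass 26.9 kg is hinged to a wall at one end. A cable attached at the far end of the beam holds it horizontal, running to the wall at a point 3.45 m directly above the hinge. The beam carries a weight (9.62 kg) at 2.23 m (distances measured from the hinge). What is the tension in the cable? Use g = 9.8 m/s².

Choose the hinge as the axis so the unknown hinge reaction has zero arm there.
Beam weight: 26.9 × 9.8 = 263.6 N down at 1.25 m → arm 1.25 m, τ = 263.6 × 1.25 = 329.5 N·m clockwise.
Weight: 9.62 × 9.8 = 94.28 N down at 2.23 m → arm 2.23 m, τ = 94.28 × 2.23 = 210.2 N·m clockwise.
Total clockwise load moment = 539.7 N·m.
The cable tension T acts at 2.5 m; only its component perpendicular to the beam, T sinθ, produces torque. sinθ = h/√(h²+d²) = 3.45/√(3.45²+2.5²) = 0.8097.
Setting net torque to zero: T × 2.5 × 0.8097 = 539.7 → T = 539.7 / 2.024 = 267 N.

T ≈ 267 N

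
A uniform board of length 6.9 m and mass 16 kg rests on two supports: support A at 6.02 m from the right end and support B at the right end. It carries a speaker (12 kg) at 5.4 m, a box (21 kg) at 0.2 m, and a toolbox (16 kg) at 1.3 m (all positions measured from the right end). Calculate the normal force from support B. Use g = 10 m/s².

R_B ≈ 409 N

Sum moments about support A (its reaction then has zero moment arm).
Beam weight: 16 × 10 = 160 N down at 3.45 m → arm 2.57 m, τ = 160 × 2.57 = 411.2 N·m clockwise.
Speaker: 12 × 10 = 120 N down at 5.4 m → arm 0.62 m, τ = 120 × 0.62 = 74.4 N·m clockwise.
Box: 21 × 10 = 210 N down at 0.2 m → arm 5.82 m, τ = 210 × 5.82 = 1222 N·m clockwise.
Toolbox: 16 × 10 = 160 N down at 1.3 m → arm 4.72 m, τ = 160 × 4.72 = 755.2 N·m clockwise.
Net load moment about support A = 2463 N·m clockwise.
Reaction R at support B is upward at 0 m, arm 6.02 m → moment R × 6.02 counterclockwise.
For rotational equilibrium, R × 6.02 = 2463, so R = 409 N.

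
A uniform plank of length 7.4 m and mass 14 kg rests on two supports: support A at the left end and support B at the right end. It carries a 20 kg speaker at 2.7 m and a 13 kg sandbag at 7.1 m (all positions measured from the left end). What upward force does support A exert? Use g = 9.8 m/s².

R_A ≈ 198 N

Sum moments about support B (its reaction then has zero moment arm).
Beam weight: 14 × 9.8 = 137.2 N down at 3.7 m → arm 3.7 m, τ = 137.2 × 3.7 = 507.6 N·m counterclockwise.
Speaker: 20 × 9.8 = 196 N down at 2.7 m → arm 4.7 m, τ = 196 × 4.7 = 921.2 N·m counterclockwise.
Sandbag: 13 × 9.8 = 127.4 N down at 7.1 m → arm 0.3 m, τ = 127.4 × 0.3 = 38.22 N·m counterclockwise.
Net load moment about support B = 1467 N·m counterclockwise.
Reaction R at support A is upward at 0 m, arm 7.4 m → moment R × 7.4 clockwise.
Balancing moments: R × 7.4 = 1467, giving R = 198 N.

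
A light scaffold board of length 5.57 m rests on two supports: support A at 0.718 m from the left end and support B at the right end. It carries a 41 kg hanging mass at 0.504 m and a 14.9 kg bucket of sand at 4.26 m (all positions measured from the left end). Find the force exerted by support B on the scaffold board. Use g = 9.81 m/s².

Sum moments about support A (its reaction then has zero moment arm).
Hanging mass: 41 × 9.81 = 402.2 N down at 0.504 m → arm 0.214 m, τ = 402.2 × 0.214 = 86.07 N·m counterclockwise.
Bucket of sand: 14.9 × 9.81 = 146.2 N down at 4.26 m → arm 3.542 m, τ = 146.2 × 3.542 = 517.8 N·m clockwise.
Net load moment about support A = 431.7 N·m clockwise.
Reaction R at support B is upward at 5.57 m, arm 4.852 m → moment R × 4.852 counterclockwise.
Setting net torque to zero: R × 4.852 = 431.7 → R = 89 N.

R_B ≈ 89 N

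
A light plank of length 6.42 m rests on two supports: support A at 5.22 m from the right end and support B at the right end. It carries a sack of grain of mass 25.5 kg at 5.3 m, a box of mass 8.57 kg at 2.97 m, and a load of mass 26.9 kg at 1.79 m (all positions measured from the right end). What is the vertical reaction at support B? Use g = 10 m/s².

R_B ≈ 210 N

Choose support A as the axis so its reaction then has zero moment arm.
Sack of grain: 25.5 × 10 = 255 N down at 5.3 m → arm 0.08 m, τ = 255 × 0.08 = 20.4 N·m counterclockwise.
Box: 8.57 × 10 = 85.7 N down at 2.97 m → arm 2.25 m, τ = 85.7 × 2.25 = 192.8 N·m clockwise.
Load: 26.9 × 10 = 269 N down at 1.79 m → arm 3.43 m, τ = 269 × 3.43 = 922.7 N·m clockwise.
Net load moment about support A = 1095 N·m clockwise.
Reaction R at support B is upward at 0 m, arm 5.22 m → moment R × 5.22 counterclockwise.
Στ = 0 ⇒ R × 5.22 = 1095 ⇒ R = 210 N.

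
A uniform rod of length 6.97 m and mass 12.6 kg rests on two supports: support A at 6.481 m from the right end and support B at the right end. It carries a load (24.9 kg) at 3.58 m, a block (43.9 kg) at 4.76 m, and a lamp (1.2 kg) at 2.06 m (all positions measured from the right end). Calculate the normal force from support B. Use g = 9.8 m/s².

Taking torques about support A:
Beam weight: 12.6 × 9.8 = 123.5 N down at 3.485 m → arm 2.996 m, τ = 123.5 × 2.996 = 370 N·m clockwise.
Load: 24.9 × 9.8 = 244 N down at 3.58 m → arm 2.901 m, τ = 244 × 2.901 = 707.8 N·m clockwise.
Block: 43.9 × 9.8 = 430.2 N down at 4.76 m → arm 1.721 m, τ = 430.2 × 1.721 = 740.4 N·m clockwise.
Lamp: 1.2 × 9.8 = 11.76 N down at 2.06 m → arm 4.421 m, τ = 11.76 × 4.421 = 51.99 N·m clockwise.
Net load moment about support A = 1870 N·m clockwise.
Reaction R at support B is upward at 0 m, arm 6.481 m → moment R × 6.481 counterclockwise.
Στ = 0 ⇒ R × 6.481 = 1870 ⇒ R = 289 N.

R_B ≈ 289 N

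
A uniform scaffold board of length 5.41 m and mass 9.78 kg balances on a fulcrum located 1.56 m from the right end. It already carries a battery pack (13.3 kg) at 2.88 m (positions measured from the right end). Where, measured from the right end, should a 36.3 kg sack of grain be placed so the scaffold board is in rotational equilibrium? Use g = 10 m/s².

x ≈ 0.768 m from the right end

Choose the fulcrum (at 1.56 m from the right end) as the axis so the support reaction has zero arm there.
Beam weight: 9.78 × 10 = 97.8 N down at 2.705 m → arm 1.145 m, τ = 97.8 × 1.145 = 112 N·m counterclockwise.
Battery pack: 13.3 × 10 = 133 N down at 2.88 m → arm 1.32 m, τ = 133 × 1.32 = 175.6 N·m counterclockwise.
Net moment of existing loads = 287.6 N·m counterclockwise.
The sack of grain weighs 36.3 × 10 = 363 N and must supply an equal clockwise moment, so its lever arm about the fulcrum is 287.6 / 363 = 0.792 m.
That puts it at 1.56 − 0.792 = 0.768 m from the right end.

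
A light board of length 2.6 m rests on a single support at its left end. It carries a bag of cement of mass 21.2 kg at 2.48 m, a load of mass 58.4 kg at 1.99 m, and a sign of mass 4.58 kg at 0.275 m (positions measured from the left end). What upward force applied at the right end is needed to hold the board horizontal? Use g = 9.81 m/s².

F ≈ 642 N

Choose the left end as the axis so the unknown pivot reaction has zero arm there.
Bag of cement: 21.2 × 9.81 = 208 N down at 2.48 m → arm 2.48 m, τ = 208 × 2.48 = 515.8 N·m clockwise.
Load: 58.4 × 9.81 = 572.9 N down at 1.99 m → arm 1.99 m, τ = 572.9 × 1.99 = 1140 N·m clockwise.
Sign: 4.58 × 9.81 = 44.93 N down at 0.275 m → arm 0.275 m, τ = 44.93 × 0.275 = 12.36 N·m clockwise.
Net moment of the loads = 1668 N·m clockwise.
The upward force F acts at the right end, arm 2.6 m, giving F × 2.6 counterclockwise.
Setting net torque to zero: F × 2.6 = 1668 → F = 1668 / 2.6 = 642 N.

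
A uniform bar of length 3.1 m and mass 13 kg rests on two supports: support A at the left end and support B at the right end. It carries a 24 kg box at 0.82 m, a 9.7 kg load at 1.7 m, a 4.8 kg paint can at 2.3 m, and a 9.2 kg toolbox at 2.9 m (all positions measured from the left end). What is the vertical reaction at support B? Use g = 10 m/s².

About support A:
Beam weight: 13 × 10 = 130 N down at 1.55 m → arm 1.55 m, τ = 130 × 1.55 = 201.5 N·m clockwise.
Box: 24 × 10 = 240 N down at 0.82 m → arm 0.82 m, τ = 240 × 0.82 = 196.8 N·m clockwise.
Load: 9.7 × 10 = 97 N down at 1.7 m → arm 1.7 m, τ = 97 × 1.7 = 164.9 N·m clockwise.
Paint can: 4.8 × 10 = 48 N down at 2.3 m → arm 2.3 m, τ = 48 × 2.3 = 110.4 N·m clockwise.
Toolbox: 9.2 × 10 = 92 N down at 2.9 m → arm 2.9 m, τ = 92 × 2.9 = 266.8 N·m clockwise.
Net load moment about support A = 940.4 N·m clockwise.
Reaction R at support B is upward at 3.1 m, arm 3.1 m → moment R × 3.1 counterclockwise.
Στ = 0 ⇒ R × 3.1 = 940.4 ⇒ R = 303 N.

R_B ≈ 303 N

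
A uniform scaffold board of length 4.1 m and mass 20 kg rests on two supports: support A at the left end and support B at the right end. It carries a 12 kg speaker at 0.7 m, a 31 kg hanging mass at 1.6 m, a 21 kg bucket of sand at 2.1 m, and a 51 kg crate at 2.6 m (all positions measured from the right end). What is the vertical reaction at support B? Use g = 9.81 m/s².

R_B ≈ 665 N

Take moments about support A.
Beam weight: 20 × 9.81 = 196.2 N down at 2.05 m → arm 2.05 m, τ = 196.2 × 2.05 = 402.2 N·m clockwise.
Speaker: 12 × 9.81 = 117.7 N down at 0.7 m → arm 3.4 m, τ = 117.7 × 3.4 = 400.2 N·m clockwise.
Hanging mass: 31 × 9.81 = 304.1 N down at 1.6 m → arm 2.5 m, τ = 304.1 × 2.5 = 760.2 N·m clockwise.
Bucket of sand: 21 × 9.81 = 206 N down at 2.1 m → arm 2 m, τ = 206 × 2 = 412 N·m clockwise.
Crate: 51 × 9.81 = 500.3 N down at 2.6 m → arm 1.5 m, τ = 500.3 × 1.5 = 750.5 N·m clockwise.
Net load moment about support A = 2725 N·m clockwise.
Reaction R at support B is upward at 0 m, arm 4.1 m → moment R × 4.1 counterclockwise.
Setting net torque to zero: R × 4.1 = 2725 → R = 665 N.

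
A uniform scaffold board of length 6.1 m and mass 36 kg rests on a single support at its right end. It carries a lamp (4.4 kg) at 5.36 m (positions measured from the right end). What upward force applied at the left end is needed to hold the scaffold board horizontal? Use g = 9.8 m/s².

F ≈ 214 N

About the right end:
Beam weight: 36 × 9.8 = 352.8 N down at 3.05 m → arm 3.05 m, τ = 352.8 × 3.05 = 1076 N·m counterclockwise.
Lamp: 4.4 × 9.8 = 43.12 N down at 5.36 m → arm 5.36 m, τ = 43.12 × 5.36 = 231.1 N·m counterclockwise.
Net moment of the loads = 1307 N·m counterclockwise.
The upward force F acts at the left end, arm 6.1 m, giving F × 6.1 clockwise.
Balancing moments: F × 6.1 = 1307, giving F = 1307 / 6.1 = 214 N.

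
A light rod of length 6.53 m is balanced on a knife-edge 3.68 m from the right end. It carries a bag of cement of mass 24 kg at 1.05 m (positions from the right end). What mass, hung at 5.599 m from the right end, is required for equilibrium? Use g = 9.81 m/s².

m ≈ 32.9 kg

Sum moments about the knife-edge (at 3.68 m from the right end) (the support reaction has zero arm there).
Bag of cement: 24 × 9.81 = 235.4 N down at 1.05 m → arm 2.63 m, τ = 235.4 × 2.63 = 619.1 N·m clockwise.
Net moment of known loads = 619.1 N·m clockwise.
An unknown mass m at 5.599 m has arm 1.919 m; its moment is m·g·1.919 counterclockwise.
Setting net torque to zero: m × 9.81 × 1.919 = 619.1 → m = 619.1 / (9.81 × 1.919) = 32.9 kg.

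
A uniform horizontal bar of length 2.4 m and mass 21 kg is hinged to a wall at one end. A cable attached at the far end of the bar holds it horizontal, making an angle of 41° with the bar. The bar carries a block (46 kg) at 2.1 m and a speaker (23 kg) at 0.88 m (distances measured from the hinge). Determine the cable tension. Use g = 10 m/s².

About the hinge:
Beam weight: 21 × 10 = 210 N down at 1.2 m → arm 1.2 m, τ = 210 × 1.2 = 252 N·m clockwise.
Block: 46 × 10 = 460 N down at 2.1 m → arm 2.1 m, τ = 460 × 2.1 = 966 N·m clockwise.
Speaker: 23 × 10 = 230 N down at 0.88 m → arm 0.88 m, τ = 230 × 0.88 = 202.4 N·m clockwise.
Total clockwise load moment = 1420 N·m.
The cable tension T acts at 2.4 m; only its component perpendicular to the bar, T sinθ, produces torque. sin 41° = 0.6561.
For rotational equilibrium, T × 2.4 × 0.6561 = 1420, so T = 1420 / 1.575 = 902 N.

T ≈ 902 N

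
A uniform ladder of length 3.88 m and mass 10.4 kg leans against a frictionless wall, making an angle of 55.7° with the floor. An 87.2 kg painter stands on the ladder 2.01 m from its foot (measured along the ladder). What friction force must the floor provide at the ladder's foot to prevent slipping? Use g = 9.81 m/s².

Taking torques about the foot of the ladder:
Ladder weight 10.4×9.81 = 102 N acts at 1.94 m along the ladder; its horizontal arm is 1.94·cos55.7° = 1.093 m → τ = 111.5 N·m clockwise.
Painter: 87.2×9.81 = 855.4 N at 2.01 m → arm 1.133 m → τ = 969.2 N·m clockwise.
Wall normal N acts horizontally at the top; its moment arm is the height L sinθ = 3.88·sin55.7° = 3.205 m, counterclockwise.
Setting net torque to zero: N × 3.205 = 1081 → N = 337 N.
ΣFx = 0: friction at the foot balances the wall's push, so f = N_wall = 337 N.

f ≈ 337 N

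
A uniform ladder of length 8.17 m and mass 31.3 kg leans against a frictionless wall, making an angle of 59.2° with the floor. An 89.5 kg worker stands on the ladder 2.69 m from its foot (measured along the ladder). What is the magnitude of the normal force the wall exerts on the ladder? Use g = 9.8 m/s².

N_wall ≈ 264 N

Sum moments about the foot of the ladder (the floor normal and friction both act there and drop out).
Ladder weight 31.3×9.8 = 306.7 N acts at 4.085 m along the ladder; its horizontal arm is 4.085·cos59.2° = 2.092 m → τ = 641.6 N·m clockwise.
Worker: 89.5×9.8 = 877.1 N at 2.69 m → arm 1.377 m → τ = 1208 N·m clockwise.
Wall normal N acts horizontally at the top; its moment arm is the height L sinθ = 8.17·sin59.2° = 7.018 m, counterclockwise.
Balancing moments: N × 7.018 = 1850, giving N = 264 N.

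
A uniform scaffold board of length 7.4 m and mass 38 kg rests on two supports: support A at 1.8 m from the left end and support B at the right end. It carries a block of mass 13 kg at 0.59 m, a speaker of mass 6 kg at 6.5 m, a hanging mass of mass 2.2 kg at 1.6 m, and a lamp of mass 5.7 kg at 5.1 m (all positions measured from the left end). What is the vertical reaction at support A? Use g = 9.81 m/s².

Sum moments about support B (its reaction then has zero moment arm).
Beam weight: 38 × 9.81 = 372.8 N down at 3.7 m → arm 3.7 m, τ = 372.8 × 3.7 = 1379 N·m counterclockwise.
Block: 13 × 9.81 = 127.5 N down at 0.59 m → arm 6.81 m, τ = 127.5 × 6.81 = 868.3 N·m counterclockwise.
Speaker: 6 × 9.81 = 58.86 N down at 6.5 m → arm 0.9 m, τ = 58.86 × 0.9 = 52.97 N·m counterclockwise.
Hanging mass: 2.2 × 9.81 = 21.58 N down at 1.6 m → arm 5.8 m, τ = 21.58 × 5.8 = 125.2 N·m counterclockwise.
Lamp: 5.7 × 9.81 = 55.92 N down at 5.1 m → arm 2.3 m, τ = 55.92 × 2.3 = 128.6 N·m counterclockwise.
Net load moment about support B = 2554 N·m counterclockwise.
Reaction R at support A is upward at 1.8 m, arm 5.6 m → moment R × 5.6 clockwise.
Balancing moments: R × 5.6 = 2554, giving R = 456 N.

R_A ≈ 456 N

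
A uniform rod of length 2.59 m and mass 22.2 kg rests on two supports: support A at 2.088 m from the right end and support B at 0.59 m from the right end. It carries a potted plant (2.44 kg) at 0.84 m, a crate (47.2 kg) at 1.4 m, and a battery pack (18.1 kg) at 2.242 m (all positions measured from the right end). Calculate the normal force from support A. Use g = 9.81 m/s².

R_A ≈ 553 N

Take moments about support B.
Beam weight: 22.2 × 9.81 = 217.8 N down at 1.295 m → arm 0.705 m, τ = 217.8 × 0.705 = 153.5 N·m counterclockwise.
Potted plant: 2.44 × 9.81 = 23.94 N down at 0.84 m → arm 0.25 m, τ = 23.94 × 0.25 = 5.985 N·m counterclockwise.
Crate: 47.2 × 9.81 = 463 N down at 1.4 m → arm 0.81 m, τ = 463 × 0.81 = 375 N·m counterclockwise.
Battery pack: 18.1 × 9.81 = 177.6 N down at 2.242 m → arm 1.652 m, τ = 177.6 × 1.652 = 293.4 N·m counterclockwise.
Net load moment about support B = 827.9 N·m counterclockwise.
Reaction R at support A is upward at 2.088 m, arm 1.498 m → moment R × 1.498 clockwise.
Setting net torque to zero: R × 1.498 = 827.9 → R = 553 N.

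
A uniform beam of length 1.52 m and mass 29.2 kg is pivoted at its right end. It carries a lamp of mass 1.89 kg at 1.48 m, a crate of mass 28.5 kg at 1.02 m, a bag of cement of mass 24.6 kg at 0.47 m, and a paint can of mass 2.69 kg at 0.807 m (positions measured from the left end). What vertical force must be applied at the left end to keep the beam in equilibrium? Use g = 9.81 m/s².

Choose the right end as the axis so the unknown pivot reaction has zero arm there.
Beam weight: 29.2 × 9.81 = 286.5 N down at 0.76 m → arm 0.76 m, τ = 286.5 × 0.76 = 217.7 N·m counterclockwise.
Lamp: 1.89 × 9.81 = 18.54 N down at 1.48 m → arm 0.04 m, τ = 18.54 × 0.04 = 0.7416 N·m counterclockwise.
Crate: 28.5 × 9.81 = 279.6 N down at 1.02 m → arm 0.5 m, τ = 279.6 × 0.5 = 139.8 N·m counterclockwise.
Bag of cement: 24.6 × 9.81 = 241.3 N down at 0.47 m → arm 1.05 m, τ = 241.3 × 1.05 = 253.4 N·m counterclockwise.
Paint can: 2.69 × 9.81 = 26.39 N down at 0.807 m → arm 0.713 m, τ = 26.39 × 0.713 = 18.82 N·m counterclockwise.
Net moment of the loads = 630.5 N·m counterclockwise.
The upward force F acts at the left end, arm 1.52 m, giving F × 1.52 clockwise.
Στ = 0 ⇒ F × 1.52 = 630.5 ⇒ F = 630.5 / 1.52 = 415 N.

F ≈ 415 N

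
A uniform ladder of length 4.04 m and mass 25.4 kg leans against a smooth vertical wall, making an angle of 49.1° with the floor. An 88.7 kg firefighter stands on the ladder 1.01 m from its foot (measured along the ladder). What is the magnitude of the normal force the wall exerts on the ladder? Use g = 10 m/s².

N_wall ≈ 302 N

Take moments about the foot of the ladder.
Ladder weight 25.4×10 = 254 N acts at 2.02 m along the ladder; its horizontal arm is 2.02·cos49.1° = 1.323 m → τ = 336 N·m clockwise.
Firefighter: 88.7×10 = 887 N at 1.01 m → arm 0.6613 m → τ = 586.6 N·m clockwise.
Wall normal N acts horizontally at the top; its moment arm is the height L sinθ = 4.04·sin49.1° = 3.054 m, counterclockwise.
For rotational equilibrium, N × 3.054 = 922.6, so N = 302 N.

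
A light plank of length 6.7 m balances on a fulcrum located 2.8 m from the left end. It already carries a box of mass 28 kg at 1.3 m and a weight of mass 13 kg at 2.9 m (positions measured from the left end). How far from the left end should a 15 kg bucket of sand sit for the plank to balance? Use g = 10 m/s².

x ≈ 5.51 m from the left end

Taking torques about the fulcrum (at 2.8 m from the left end):
Box: 28 × 10 = 280 N down at 1.3 m → arm 1.5 m, τ = 280 × 1.5 = 420 N·m counterclockwise.
Weight: 13 × 10 = 130 N down at 2.9 m → arm 0.1 m, τ = 130 × 0.1 = 13 N·m clockwise.
Net moment of existing loads = 407 N·m counterclockwise.
The bucket of sand weighs 15 × 10 = 150 N and must supply an equal clockwise moment, so its lever arm about the fulcrum is 407 / 150 = 2.71 m.
That puts it at 2.8 + 2.71 = 5.51 m from the left end.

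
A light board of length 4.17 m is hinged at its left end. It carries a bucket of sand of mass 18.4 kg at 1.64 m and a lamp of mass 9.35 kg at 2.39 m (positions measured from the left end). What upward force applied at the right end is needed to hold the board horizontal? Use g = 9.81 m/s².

F ≈ 124 N

Take moments about the left end.
Bucket of sand: 18.4 × 9.81 = 180.5 N down at 1.64 m → arm 1.64 m, τ = 180.5 × 1.64 = 296 N·m clockwise.
Lamp: 9.35 × 9.81 = 91.72 N down at 2.39 m → arm 2.39 m, τ = 91.72 × 2.39 = 219.2 N·m clockwise.
Net moment of the loads = 515.2 N·m clockwise.
The upward force F acts at the right end, arm 4.17 m, giving F × 4.17 counterclockwise.
Balancing moments: F × 4.17 = 515.2, giving F = 515.2 / 4.17 = 124 N.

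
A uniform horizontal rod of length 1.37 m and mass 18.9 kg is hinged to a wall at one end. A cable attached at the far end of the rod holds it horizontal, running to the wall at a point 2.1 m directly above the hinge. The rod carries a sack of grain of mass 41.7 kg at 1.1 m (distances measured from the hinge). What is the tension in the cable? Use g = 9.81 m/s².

T ≈ 503 N

About the hinge:
Beam weight: 18.9 × 9.81 = 185.4 N down at 0.685 m → arm 0.685 m, τ = 185.4 × 0.685 = 127 N·m clockwise.
Sack of grain: 41.7 × 9.81 = 409.1 N down at 1.1 m → arm 1.1 m, τ = 409.1 × 1.1 = 450 N·m clockwise.
Total clockwise load moment = 577 N·m.
The cable tension T acts at 1.37 m; only its component perpendicular to the rod, T sinθ, produces torque. sinθ = h/√(h²+d²) = 2.1/√(2.1²+1.37²) = 0.8375.
Balancing moments: T × 1.37 × 0.8375 = 577, giving T = 577 / 1.147 = 503 N.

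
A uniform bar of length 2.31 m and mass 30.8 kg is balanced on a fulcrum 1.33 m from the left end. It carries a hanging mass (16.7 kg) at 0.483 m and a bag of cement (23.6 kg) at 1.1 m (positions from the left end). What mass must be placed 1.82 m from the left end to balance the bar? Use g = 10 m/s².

Taking torques about the fulcrum (at 1.33 m from the left end):
Beam weight: 30.8 × 10 = 308 N down at 1.155 m → arm 0.175 m, τ = 308 × 0.175 = 53.9 N·m counterclockwise.
Hanging mass: 16.7 × 10 = 167 N down at 0.483 m → arm 0.847 m, τ = 167 × 0.847 = 141.4 N·m counterclockwise.
Bag of cement: 23.6 × 10 = 236 N down at 1.1 m → arm 0.23 m, τ = 236 × 0.23 = 54.28 N·m counterclockwise.
Net moment of known loads = 249.6 N·m counterclockwise.
An unknown mass m at 1.82 m has arm 0.49 m; its moment is m·g·0.49 clockwise.
Στ = 0 ⇒ m × 10 × 0.49 = 249.6 ⇒ m = 249.6 / (10 × 0.49) = 50.9 kg.

m ≈ 50.9 kg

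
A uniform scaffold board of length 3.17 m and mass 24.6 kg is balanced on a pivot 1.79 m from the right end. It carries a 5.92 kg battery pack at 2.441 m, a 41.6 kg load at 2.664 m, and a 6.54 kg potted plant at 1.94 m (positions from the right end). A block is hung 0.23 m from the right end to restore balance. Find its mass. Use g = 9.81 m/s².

Sum moments about the pivot (at 1.79 m from the right end) (the support reaction has zero arm there).
Beam weight: 24.6 × 9.81 = 241.3 N down at 1.585 m → arm 0.205 m, τ = 241.3 × 0.205 = 49.47 N·m clockwise.
Battery pack: 5.92 × 9.81 = 58.08 N down at 2.441 m → arm 0.651 m, τ = 58.08 × 0.651 = 37.81 N·m counterclockwise.
Load: 41.6 × 9.81 = 408.1 N down at 2.664 m → arm 0.874 m, τ = 408.1 × 0.874 = 356.7 N·m counterclockwise.
Potted plant: 6.54 × 9.81 = 64.16 N down at 1.94 m → arm 0.15 m, τ = 64.16 × 0.15 = 9.624 N·m counterclockwise.
Net moment of known loads = 354.7 N·m counterclockwise.
An unknown mass m at 0.23 m has arm 1.56 m; its moment is m·g·1.56 clockwise.
For rotational equilibrium, m × 9.81 × 1.56 = 354.7, so m = 354.7 / (9.81 × 1.56) = 23.2 kg.

m ≈ 23.2 kg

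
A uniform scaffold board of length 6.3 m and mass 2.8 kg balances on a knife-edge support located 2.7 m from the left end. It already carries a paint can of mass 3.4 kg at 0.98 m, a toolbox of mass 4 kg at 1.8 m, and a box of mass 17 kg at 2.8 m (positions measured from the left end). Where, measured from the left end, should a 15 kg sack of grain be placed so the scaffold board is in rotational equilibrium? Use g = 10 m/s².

Choose the knife-edge support (at 2.7 m from the left end) as the axis so the support reaction has zero arm there.
Beam weight: 2.8 × 10 = 28 N down at 3.15 m → arm 0.45 m, τ = 28 × 0.45 = 12.6 N·m clockwise.
Paint can: 3.4 × 10 = 34 N down at 0.98 m → arm 1.72 m, τ = 34 × 1.72 = 58.48 N·m counterclockwise.
Toolbox: 4 × 10 = 40 N down at 1.8 m → arm 0.9 m, τ = 40 × 0.9 = 36 N·m counterclockwise.
Box: 17 × 10 = 170 N down at 2.8 m → arm 0.1 m, τ = 170 × 0.1 = 17 N·m clockwise.
Net moment of existing loads = 64.88 N·m counterclockwise.
The sack of grain weighs 15 × 10 = 150 N and must supply an equal clockwise moment, so its lever arm about the knife-edge support is 64.88 / 150 = 0.433 m.
That puts it at 2.7 + 0.433 = 3.13 m from the left end.

x ≈ 3.13 m from the left end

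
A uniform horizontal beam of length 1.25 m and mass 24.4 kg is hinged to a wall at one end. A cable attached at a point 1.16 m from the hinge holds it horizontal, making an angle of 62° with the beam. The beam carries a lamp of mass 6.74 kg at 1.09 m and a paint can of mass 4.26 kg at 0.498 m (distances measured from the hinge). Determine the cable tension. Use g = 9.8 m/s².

About the hinge:
Beam weight: 24.4 × 9.8 = 239.1 N down at 0.625 m → arm 0.625 m, τ = 239.1 × 0.625 = 149.4 N·m clockwise.
Lamp: 6.74 × 9.8 = 66.05 N down at 1.09 m → arm 1.09 m, τ = 66.05 × 1.09 = 71.99 N·m clockwise.
Paint can: 4.26 × 9.8 = 41.75 N down at 0.498 m → arm 0.498 m, τ = 41.75 × 0.498 = 20.79 N·m clockwise.
Total clockwise load moment = 242.2 N·m.
The cable tension T acts at 1.16 m; only its component perpendicular to the beam, T sinθ, produces torque. sin 62° = 0.8829.
For rotational equilibrium, T × 1.16 × 0.8829 = 242.2, so T = 242.2 / 1.024 = 237 N.

T ≈ 237 N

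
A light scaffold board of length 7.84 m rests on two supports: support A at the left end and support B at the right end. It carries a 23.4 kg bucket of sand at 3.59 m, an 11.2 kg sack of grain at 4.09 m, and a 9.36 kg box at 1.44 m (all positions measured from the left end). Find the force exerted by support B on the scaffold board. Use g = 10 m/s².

R_B ≈ 183 N

Sum moments about support A (its reaction then has zero moment arm).
Bucket of sand: 23.4 × 10 = 234 N down at 3.59 m → arm 3.59 m, τ = 234 × 3.59 = 840.1 N·m clockwise.
Sack of grain: 11.2 × 10 = 112 N down at 4.09 m → arm 4.09 m, τ = 112 × 4.09 = 458.1 N·m clockwise.
Box: 9.36 × 10 = 93.6 N down at 1.44 m → arm 1.44 m, τ = 93.6 × 1.44 = 134.8 N·m clockwise.
Net load moment about support A = 1433 N·m clockwise.
Reaction R at support B is upward at 7.84 m, arm 7.84 m → moment R × 7.84 counterclockwise.
Στ = 0 ⇒ R × 7.84 = 1433 ⇒ R = 183 N.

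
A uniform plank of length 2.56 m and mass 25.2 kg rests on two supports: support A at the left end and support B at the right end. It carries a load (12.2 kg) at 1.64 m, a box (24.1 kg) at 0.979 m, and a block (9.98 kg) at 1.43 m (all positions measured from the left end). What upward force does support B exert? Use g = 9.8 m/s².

About support A:
Beam weight: 25.2 × 9.8 = 247 N down at 1.28 m → arm 1.28 m, τ = 247 × 1.28 = 316.2 N·m clockwise.
Load: 12.2 × 9.8 = 119.6 N down at 1.64 m → arm 1.64 m, τ = 119.6 × 1.64 = 196.1 N·m clockwise.
Box: 24.1 × 9.8 = 236.2 N down at 0.979 m → arm 0.979 m, τ = 236.2 × 0.979 = 231.2 N·m clockwise.
Block: 9.98 × 9.8 = 97.8 N down at 1.43 m → arm 1.43 m, τ = 97.8 × 1.43 = 139.9 N·m clockwise.
Net load moment about support A = 883.4 N·m clockwise.
Reaction R at support B is upward at 2.56 m, arm 2.56 m → moment R × 2.56 counterclockwise.
Setting net torque to zero: R × 2.56 = 883.4 → R = 345 N.

R_B ≈ 345 N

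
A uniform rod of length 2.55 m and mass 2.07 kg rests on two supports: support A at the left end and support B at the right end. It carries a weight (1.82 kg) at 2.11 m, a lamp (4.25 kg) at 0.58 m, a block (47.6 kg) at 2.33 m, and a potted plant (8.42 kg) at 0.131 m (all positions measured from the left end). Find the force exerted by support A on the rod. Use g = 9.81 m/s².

R_A ≈ 164 N

About support B:
Beam weight: 2.07 × 9.81 = 20.31 N down at 1.275 m → arm 1.275 m, τ = 20.31 × 1.275 = 25.9 N·m counterclockwise.
Weight: 1.82 × 9.81 = 17.85 N down at 2.11 m → arm 0.44 m, τ = 17.85 × 0.44 = 7.854 N·m counterclockwise.
Lamp: 4.25 × 9.81 = 41.69 N down at 0.58 m → arm 1.97 m, τ = 41.69 × 1.97 = 82.13 N·m counterclockwise.
Block: 47.6 × 9.81 = 467 N down at 2.33 m → arm 0.22 m, τ = 467 × 0.22 = 102.7 N·m counterclockwise.
Potted plant: 8.42 × 9.81 = 82.6 N down at 0.131 m → arm 2.419 m, τ = 82.6 × 2.419 = 199.8 N·m counterclockwise.
Net load moment about support B = 418.4 N·m counterclockwise.
Reaction R at support A is upward at 0 m, arm 2.55 m → moment R × 2.55 clockwise.
Balancing moments: R × 2.55 = 418.4, giving R = 164 N.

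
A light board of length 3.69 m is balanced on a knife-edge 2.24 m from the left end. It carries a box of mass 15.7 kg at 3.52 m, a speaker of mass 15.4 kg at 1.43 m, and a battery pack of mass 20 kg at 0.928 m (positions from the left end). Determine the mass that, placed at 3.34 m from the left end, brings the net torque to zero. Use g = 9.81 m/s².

m ≈ 16.9 kg

Take moments about the knife-edge (at 2.24 m from the left end).
Box: 15.7 × 9.81 = 154 N down at 3.52 m → arm 1.28 m, τ = 154 × 1.28 = 197.1 N·m clockwise.
Speaker: 15.4 × 9.81 = 151.1 N down at 1.43 m → arm 0.81 m, τ = 151.1 × 0.81 = 122.4 N·m counterclockwise.
Battery pack: 20 × 9.81 = 196.2 N down at 0.928 m → arm 1.312 m, τ = 196.2 × 1.312 = 257.4 N·m counterclockwise.
Net moment of known loads = 182.7 N·m counterclockwise.
An unknown mass m at 3.34 m has arm 1.1 m; its moment is m·g·1.1 clockwise.
Setting net torque to zero: m × 9.81 × 1.1 = 182.7 → m = 182.7 / (9.81 × 1.1) = 16.9 kg.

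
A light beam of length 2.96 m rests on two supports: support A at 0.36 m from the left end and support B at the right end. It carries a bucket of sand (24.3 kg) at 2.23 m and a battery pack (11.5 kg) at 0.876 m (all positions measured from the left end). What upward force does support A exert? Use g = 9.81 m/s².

Taking torques about support B:
Bucket of sand: 24.3 × 9.81 = 238.4 N down at 2.23 m → arm 0.73 m, τ = 238.4 × 0.73 = 174 N·m counterclockwise.
Battery pack: 11.5 × 9.81 = 112.8 N down at 0.876 m → arm 2.084 m, τ = 112.8 × 2.084 = 235.1 N·m counterclockwise.
Net load moment about support B = 409.1 N·m counterclockwise.
Reaction R at support A is upward at 0.36 m, arm 2.6 m → moment R × 2.6 clockwise.
Balancing moments: R × 2.6 = 409.1, giving R = 157 N.

R_A ≈ 157 N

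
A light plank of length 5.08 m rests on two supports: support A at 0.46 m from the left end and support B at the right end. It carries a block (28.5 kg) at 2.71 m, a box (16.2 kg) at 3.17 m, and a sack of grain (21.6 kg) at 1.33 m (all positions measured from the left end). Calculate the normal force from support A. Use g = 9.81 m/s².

Taking torques about support B:
Block: 28.5 × 9.81 = 279.6 N down at 2.71 m → arm 2.37 m, τ = 279.6 × 2.37 = 662.7 N·m counterclockwise.
Box: 16.2 × 9.81 = 158.9 N down at 3.17 m → arm 1.91 m, τ = 158.9 × 1.91 = 303.5 N·m counterclockwise.
Sack of grain: 21.6 × 9.81 = 211.9 N down at 1.33 m → arm 3.75 m, τ = 211.9 × 3.75 = 794.6 N·m counterclockwise.
Net load moment about support B = 1761 N·m counterclockwise.
Reaction R at support A is upward at 0.46 m, arm 4.62 m → moment R × 4.62 clockwise.
Στ = 0 ⇒ R × 4.62 = 1761 ⇒ R = 381 N.

R_A ≈ 381 N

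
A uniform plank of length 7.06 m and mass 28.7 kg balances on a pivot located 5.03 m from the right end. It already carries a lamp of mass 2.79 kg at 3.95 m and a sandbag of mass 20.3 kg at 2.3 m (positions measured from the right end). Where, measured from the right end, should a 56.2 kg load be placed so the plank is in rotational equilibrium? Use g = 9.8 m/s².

About the pivot (at 5.03 m from the right end):
Beam weight: 28.7 × 9.8 = 281.3 N down at 3.53 m → arm 1.5 m, τ = 281.3 × 1.5 = 422 N·m clockwise.
Lamp: 2.79 × 9.8 = 27.34 N down at 3.95 m → arm 1.08 m, τ = 27.34 × 1.08 = 29.53 N·m clockwise.
Sandbag: 20.3 × 9.8 = 198.9 N down at 2.3 m → arm 2.73 m, τ = 198.9 × 2.73 = 543 N·m clockwise.
Net moment of existing loads = 994.5 N·m clockwise.
The load weighs 56.2 × 9.8 = 550.8 N and must supply an equal counterclockwise moment, so its lever arm about the pivot is 994.5 / 550.8 = 1.81 m.
That puts it at 5.03 + 1.81 = 6.84 m from the right end.

x ≈ 6.84 m from the right end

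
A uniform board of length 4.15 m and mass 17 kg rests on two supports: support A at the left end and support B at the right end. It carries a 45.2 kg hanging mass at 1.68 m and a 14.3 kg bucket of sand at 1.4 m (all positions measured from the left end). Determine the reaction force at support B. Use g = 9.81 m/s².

Taking torques about support A:
Beam weight: 17 × 9.81 = 166.8 N down at 2.075 m → arm 2.075 m, τ = 166.8 × 2.075 = 346.1 N·m clockwise.
Hanging mass: 45.2 × 9.81 = 443.4 N down at 1.68 m → arm 1.68 m, τ = 443.4 × 1.68 = 744.9 N·m clockwise.
Bucket of sand: 14.3 × 9.81 = 140.3 N down at 1.4 m → arm 1.4 m, τ = 140.3 × 1.4 = 196.4 N·m clockwise.
Net load moment about support A = 1287 N·m clockwise.
Reaction R at support B is upward at 4.15 m, arm 4.15 m → moment R × 4.15 counterclockwise.
Balancing moments: R × 4.15 = 1287, giving R = 310 N.

R_B ≈ 310 N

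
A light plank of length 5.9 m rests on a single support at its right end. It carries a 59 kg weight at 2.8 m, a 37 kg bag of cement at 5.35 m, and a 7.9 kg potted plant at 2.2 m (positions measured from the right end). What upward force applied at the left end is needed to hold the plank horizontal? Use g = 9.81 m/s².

F ≈ 633 N

Taking torques about the right end:
Weight: 59 × 9.81 = 578.8 N down at 2.8 m → arm 2.8 m, τ = 578.8 × 2.8 = 1621 N·m counterclockwise.
Bag of cement: 37 × 9.81 = 363 N down at 5.35 m → arm 5.35 m, τ = 363 × 5.35 = 1942 N·m counterclockwise.
Potted plant: 7.9 × 9.81 = 77.5 N down at 2.2 m → arm 2.2 m, τ = 77.5 × 2.2 = 170.5 N·m counterclockwise.
Net moment of the loads = 3734 N·m counterclockwise.
The upward force F acts at the left end, arm 5.9 m, giving F × 5.9 clockwise.
Στ = 0 ⇒ F × 5.9 = 3734 ⇒ F = 3734 / 5.9 = 633 N.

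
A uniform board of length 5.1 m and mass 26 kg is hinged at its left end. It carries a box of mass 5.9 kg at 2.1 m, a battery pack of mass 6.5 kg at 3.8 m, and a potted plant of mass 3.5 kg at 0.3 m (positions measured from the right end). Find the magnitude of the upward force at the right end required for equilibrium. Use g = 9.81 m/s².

Choose the left end as the axis so the unknown pivot reaction has zero arm there.
Beam weight: 26 × 9.81 = 255.1 N down at 2.55 m → arm 2.55 m, τ = 255.1 × 2.55 = 650.5 N·m clockwise.
Box: 5.9 × 9.81 = 57.88 N down at 2.1 m → arm 3 m, τ = 57.88 × 3 = 173.6 N·m clockwise.
Battery pack: 6.5 × 9.81 = 63.77 N down at 3.8 m → arm 1.3 m, τ = 63.77 × 1.3 = 82.9 N·m clockwise.
Potted plant: 3.5 × 9.81 = 34.34 N down at 0.3 m → arm 4.8 m, τ = 34.34 × 4.8 = 164.8 N·m clockwise.
Net moment of the loads = 1072 N·m clockwise.
The upward force F acts at the right end, arm 5.1 m, giving F × 5.1 counterclockwise.
Setting net torque to zero: F × 5.1 = 1072 → F = 1072 / 5.1 = 210 N.

F ≈ 210 N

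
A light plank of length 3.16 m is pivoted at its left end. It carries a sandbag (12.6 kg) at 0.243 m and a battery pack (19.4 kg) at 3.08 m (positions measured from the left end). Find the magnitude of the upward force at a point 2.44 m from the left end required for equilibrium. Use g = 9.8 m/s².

F ≈ 252 N

Sum moments about the left end (the unknown pivot reaction has zero arm there).
Sandbag: 12.6 × 9.8 = 123.5 N down at 0.243 m → arm 0.243 m, τ = 123.5 × 0.243 = 30.01 N·m clockwise.
Battery pack: 19.4 × 9.8 = 190.1 N down at 3.08 m → arm 3.08 m, τ = 190.1 × 3.08 = 585.5 N·m clockwise.
Net moment of the loads = 615.5 N·m clockwise.
The upward force F acts at a point 2.44 m from the left end, arm 2.44 m, giving F × 2.44 counterclockwise.
For rotational equilibrium, F × 2.44 = 615.5, so F = 615.5 / 2.44 = 252 N.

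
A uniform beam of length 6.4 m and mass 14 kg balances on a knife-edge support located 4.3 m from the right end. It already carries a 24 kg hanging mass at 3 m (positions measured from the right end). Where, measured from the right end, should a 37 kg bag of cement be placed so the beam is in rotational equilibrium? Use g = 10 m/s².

Take moments about the knife-edge support (at 4.3 m from the right end).
Beam weight: 14 × 10 = 140 N down at 3.2 m → arm 1.1 m, τ = 140 × 1.1 = 154 N·m clockwise.
Hanging mass: 24 × 10 = 240 N down at 3 m → arm 1.3 m, τ = 240 × 1.3 = 312 N·m clockwise.
Net moment of existing loads = 466 N·m clockwise.
The bag of cement weighs 37 × 10 = 370 N and must supply an equal counterclockwise moment, so its lever arm about the knife-edge support is 466 / 370 = 1.26 m.
That puts it at 4.3 + 1.26 = 5.56 m from the right end.

x ≈ 5.56 m from the right end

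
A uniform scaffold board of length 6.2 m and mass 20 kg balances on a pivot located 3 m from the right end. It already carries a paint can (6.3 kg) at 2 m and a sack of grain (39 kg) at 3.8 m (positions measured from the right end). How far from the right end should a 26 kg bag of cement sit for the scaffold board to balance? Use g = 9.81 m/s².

x ≈ 1.97 m from the right end

About the pivot (at 3 m from the right end):
Beam weight: 20 × 9.81 = 196.2 N down at 3.1 m → arm 0.1 m, τ = 196.2 × 0.1 = 19.62 N·m counterclockwise.
Paint can: 6.3 × 9.81 = 61.8 N down at 2 m → arm 1 m, τ = 61.8 × 1 = 61.8 N·m clockwise.
Sack of grain: 39 × 9.81 = 382.6 N down at 3.8 m → arm 0.8 m, τ = 382.6 × 0.8 = 306.1 N·m counterclockwise.
Net moment of existing loads = 263.9 N·m counterclockwise.
The bag of cement weighs 26 × 9.81 = 255.1 N and must supply an equal clockwise moment, so its lever arm about the pivot is 263.9 / 255.1 = 1.03 m.
That puts it at 3 − 1.03 = 1.97 m from the right end.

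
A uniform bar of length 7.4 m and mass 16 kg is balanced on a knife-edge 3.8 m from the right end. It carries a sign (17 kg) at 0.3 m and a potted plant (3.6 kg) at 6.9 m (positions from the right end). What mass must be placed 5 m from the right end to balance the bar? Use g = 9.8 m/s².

m ≈ 41.6 kg

Take moments about the knife-edge (at 3.8 m from the right end).
Beam weight: 16 × 9.8 = 156.8 N down at 3.7 m → arm 0.1 m, τ = 156.8 × 0.1 = 15.68 N·m clockwise.
Sign: 17 × 9.8 = 166.6 N down at 0.3 m → arm 3.5 m, τ = 166.6 × 3.5 = 583.1 N·m clockwise.
Potted plant: 3.6 × 9.8 = 35.28 N down at 6.9 m → arm 3.1 m, τ = 35.28 × 3.1 = 109.4 N·m counterclockwise.
Net moment of known loads = 489.4 N·m clockwise.
An unknown mass m at 5 m has arm 1.2 m; its moment is m·g·1.2 counterclockwise.
Setting net torque to zero: m × 9.8 × 1.2 = 489.4 → m = 489.4 / (9.8 × 1.2) = 41.6 kg.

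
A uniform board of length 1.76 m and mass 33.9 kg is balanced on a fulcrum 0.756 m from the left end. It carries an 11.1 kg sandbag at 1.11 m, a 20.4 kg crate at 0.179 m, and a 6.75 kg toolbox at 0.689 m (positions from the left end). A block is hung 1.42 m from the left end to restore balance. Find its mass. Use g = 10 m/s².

Taking torques about the fulcrum (at 0.756 m from the left end):
Beam weight: 33.9 × 10 = 339 N down at 0.88 m → arm 0.124 m, τ = 339 × 0.124 = 42.04 N·m clockwise.
Sandbag: 11.1 × 10 = 111 N down at 1.11 m → arm 0.354 m, τ = 111 × 0.354 = 39.29 N·m clockwise.
Crate: 20.4 × 10 = 204 N down at 0.179 m → arm 0.577 m, τ = 204 × 0.577 = 117.7 N·m counterclockwise.
Toolbox: 6.75 × 10 = 67.5 N down at 0.689 m → arm 0.067 m, τ = 67.5 × 0.067 = 4.522 N·m counterclockwise.
Net moment of known loads = 40.89 N·m counterclockwise.
An unknown mass m at 1.42 m has arm 0.664 m; its moment is m·g·0.664 clockwise.
Balancing moments: m × 10 × 0.664 = 40.89, giving m = 40.89 / (10 × 0.664) = 6.16 kg.

m ≈ 6.16 kg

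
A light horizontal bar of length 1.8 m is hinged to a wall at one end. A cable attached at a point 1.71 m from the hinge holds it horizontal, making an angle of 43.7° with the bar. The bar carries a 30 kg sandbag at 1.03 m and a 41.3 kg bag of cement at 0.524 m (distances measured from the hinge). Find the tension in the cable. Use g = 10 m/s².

T ≈ 445 N

Choose the hinge as the axis so the unknown hinge reaction has zero arm there.
Sandbag: 30 × 10 = 300 N down at 1.03 m → arm 1.03 m, τ = 300 × 1.03 = 309 N·m clockwise.
Bag of cement: 41.3 × 10 = 413 N down at 0.524 m → arm 0.524 m, τ = 413 × 0.524 = 216.4 N·m clockwise.
Total clockwise load moment = 525.4 N·m.
The cable tension T acts at 1.71 m; only its component perpendicular to the bar, T sinθ, produces torque. sin 43.7° = 0.6909.
Στ = 0 ⇒ T × 1.71 × 0.6909 = 525.4 ⇒ T = 525.4 / 1.181 = 445 N.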